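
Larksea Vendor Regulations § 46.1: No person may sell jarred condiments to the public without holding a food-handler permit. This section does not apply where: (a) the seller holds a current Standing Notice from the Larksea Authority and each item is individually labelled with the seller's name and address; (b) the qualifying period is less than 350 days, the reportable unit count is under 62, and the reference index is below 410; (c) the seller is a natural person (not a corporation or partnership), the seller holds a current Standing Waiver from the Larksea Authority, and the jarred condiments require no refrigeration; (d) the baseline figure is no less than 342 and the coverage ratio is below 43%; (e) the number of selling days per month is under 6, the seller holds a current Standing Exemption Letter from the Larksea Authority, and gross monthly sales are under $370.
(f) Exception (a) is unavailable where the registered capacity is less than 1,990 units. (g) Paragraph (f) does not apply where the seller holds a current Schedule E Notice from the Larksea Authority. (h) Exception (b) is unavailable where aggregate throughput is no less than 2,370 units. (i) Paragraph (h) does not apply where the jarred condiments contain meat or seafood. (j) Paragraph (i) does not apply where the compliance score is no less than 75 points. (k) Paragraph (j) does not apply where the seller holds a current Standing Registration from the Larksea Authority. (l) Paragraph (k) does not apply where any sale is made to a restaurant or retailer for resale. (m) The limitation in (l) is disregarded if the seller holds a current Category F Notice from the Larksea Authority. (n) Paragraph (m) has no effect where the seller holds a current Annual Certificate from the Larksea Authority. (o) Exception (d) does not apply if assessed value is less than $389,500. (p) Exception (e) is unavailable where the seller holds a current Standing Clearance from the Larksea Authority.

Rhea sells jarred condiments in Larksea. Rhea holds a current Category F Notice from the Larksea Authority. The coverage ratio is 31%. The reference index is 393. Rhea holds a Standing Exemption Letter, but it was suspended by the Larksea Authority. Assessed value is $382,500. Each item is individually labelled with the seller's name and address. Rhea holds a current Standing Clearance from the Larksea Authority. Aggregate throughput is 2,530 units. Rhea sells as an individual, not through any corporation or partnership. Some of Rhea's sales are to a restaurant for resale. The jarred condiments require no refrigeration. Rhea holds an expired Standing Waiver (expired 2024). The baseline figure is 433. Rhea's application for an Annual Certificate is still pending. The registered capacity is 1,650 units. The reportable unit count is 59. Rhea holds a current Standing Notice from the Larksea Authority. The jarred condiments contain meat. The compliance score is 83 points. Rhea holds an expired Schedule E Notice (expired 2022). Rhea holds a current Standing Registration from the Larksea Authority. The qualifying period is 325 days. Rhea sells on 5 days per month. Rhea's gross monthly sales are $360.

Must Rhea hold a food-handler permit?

All of (a)'s requirements are met (a current Standing Notice is held; items are individually labelled). But: (f) operates against (a): the registered capacity is 1,650 units, less than the 1,990 units limit. (g), which would lift (f), is not triggered — the Schedule E Notice is not current. So (a) is unavailable.
Exception (b): the qualifying period is 325 days, less than the 350 days limit; the reportable unit count is 59, under the 62 limit; the reference index is 393, below the 410 limit — every condition holds. Under paragraphs (h)–(n): (h) is engaged (aggregate throughput is 2,530 units, meeting the 2,370 units threshold), but is set aside by (i): (i) is triggered — the jarred condiments contain meat. (j) would limit (i) — the compliance score is 83 points, meeting the 75 points threshold — but (k) sets (j) aside: (k) operates — a current Standing Registration is held. (l) is triggered (some sales are to a restaurant for resale), but yields to (m): (m) operates against (l): a current Category F Notice is held. (n) does not operate here (there is no Annual Certificate in force), so (m) stands. (b) remains available.
Exception (c) requires that the seller holds a current Standing Waiver from the Larksea Authority; but there is no Standing Waiver in force, so (c) is unavailable.
Exception (d)'s conditions are all satisfied: the baseline figure is 433, meeting the 342 threshold; the coverage ratio is 31%, below the 43% limit. However, paragraph (o) must be considered: (o) operates against (d): assessed value is $382,500, less than the $389,500 limit. (d) is therefore removed.
Exception (e) does not apply: the Standing Exemption Letter is not current.

No — exception (b) applies; Rhea is not required to hold a food-handler permit.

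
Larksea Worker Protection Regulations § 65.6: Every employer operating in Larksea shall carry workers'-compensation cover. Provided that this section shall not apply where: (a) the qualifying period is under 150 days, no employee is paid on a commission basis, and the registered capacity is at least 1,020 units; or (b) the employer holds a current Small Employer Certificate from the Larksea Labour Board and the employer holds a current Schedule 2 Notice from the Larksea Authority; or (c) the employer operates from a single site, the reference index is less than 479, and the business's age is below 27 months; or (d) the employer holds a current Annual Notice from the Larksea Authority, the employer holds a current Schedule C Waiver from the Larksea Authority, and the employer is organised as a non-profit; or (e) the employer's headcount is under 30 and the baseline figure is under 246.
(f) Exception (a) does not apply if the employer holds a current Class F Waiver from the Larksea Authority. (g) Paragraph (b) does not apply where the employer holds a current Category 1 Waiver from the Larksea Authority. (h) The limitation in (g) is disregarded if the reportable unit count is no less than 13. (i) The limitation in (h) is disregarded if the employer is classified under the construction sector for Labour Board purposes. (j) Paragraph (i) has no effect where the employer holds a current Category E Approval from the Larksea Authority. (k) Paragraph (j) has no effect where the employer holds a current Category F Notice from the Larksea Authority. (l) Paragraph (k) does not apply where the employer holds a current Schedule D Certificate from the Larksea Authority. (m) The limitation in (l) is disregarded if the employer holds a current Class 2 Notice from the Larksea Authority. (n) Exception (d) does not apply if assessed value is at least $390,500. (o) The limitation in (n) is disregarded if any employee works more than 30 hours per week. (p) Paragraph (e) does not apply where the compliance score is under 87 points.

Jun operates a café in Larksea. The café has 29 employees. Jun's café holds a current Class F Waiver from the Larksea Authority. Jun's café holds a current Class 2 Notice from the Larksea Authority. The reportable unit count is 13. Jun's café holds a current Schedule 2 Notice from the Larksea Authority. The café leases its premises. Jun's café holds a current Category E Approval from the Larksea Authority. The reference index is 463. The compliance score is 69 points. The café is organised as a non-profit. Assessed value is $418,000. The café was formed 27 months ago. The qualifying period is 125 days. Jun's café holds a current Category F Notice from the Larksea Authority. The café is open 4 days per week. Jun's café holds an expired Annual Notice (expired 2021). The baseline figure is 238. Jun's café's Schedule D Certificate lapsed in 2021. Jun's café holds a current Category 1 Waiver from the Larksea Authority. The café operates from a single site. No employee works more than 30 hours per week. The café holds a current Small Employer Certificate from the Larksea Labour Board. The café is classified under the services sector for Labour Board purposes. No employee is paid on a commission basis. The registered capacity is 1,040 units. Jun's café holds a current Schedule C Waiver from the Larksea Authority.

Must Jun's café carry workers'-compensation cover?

Exception (a): the qualifying period is 125 days, under the 150 days limit; no employee is paid on commission; the registered capacity is 1,040 units, meeting the 1,020 units threshold — every condition holds. But: (f) is engaged — a current Class F Waiver is held. (a) is therefore removed.
Exception (b)'s conditions are all satisfied: a current Small Employer Certificate is held; a current Schedule 2 Notice is held. Applying paragraphs (g)–(m): (g) would limit (b) — a current Category 1 Waiver is held — but (h) sets (g) aside: (h) applies — the reportable unit count is 13, meeting the 13 threshold. (i) is not engaged (the café is classified under the services sector), so (h) stands. Exception (b) stands.
Exception (c) requires that the business's age is below 27 months; but the business's age is 27 months, not below 27 months, so (c) is unavailable.
Exception (d) fails — the Annual Notice is not current.
All of (e)'s requirements are met (the employer's headcount is 29, under the 30 limit; the baseline figure is 238, under the 246 limit). But: (p) applies — the compliance score is 69 points, under the 87 points limit. So (e) is unavailable.

No — exception (b) applies; Jun's café is not required to carry workers'-compensation cover.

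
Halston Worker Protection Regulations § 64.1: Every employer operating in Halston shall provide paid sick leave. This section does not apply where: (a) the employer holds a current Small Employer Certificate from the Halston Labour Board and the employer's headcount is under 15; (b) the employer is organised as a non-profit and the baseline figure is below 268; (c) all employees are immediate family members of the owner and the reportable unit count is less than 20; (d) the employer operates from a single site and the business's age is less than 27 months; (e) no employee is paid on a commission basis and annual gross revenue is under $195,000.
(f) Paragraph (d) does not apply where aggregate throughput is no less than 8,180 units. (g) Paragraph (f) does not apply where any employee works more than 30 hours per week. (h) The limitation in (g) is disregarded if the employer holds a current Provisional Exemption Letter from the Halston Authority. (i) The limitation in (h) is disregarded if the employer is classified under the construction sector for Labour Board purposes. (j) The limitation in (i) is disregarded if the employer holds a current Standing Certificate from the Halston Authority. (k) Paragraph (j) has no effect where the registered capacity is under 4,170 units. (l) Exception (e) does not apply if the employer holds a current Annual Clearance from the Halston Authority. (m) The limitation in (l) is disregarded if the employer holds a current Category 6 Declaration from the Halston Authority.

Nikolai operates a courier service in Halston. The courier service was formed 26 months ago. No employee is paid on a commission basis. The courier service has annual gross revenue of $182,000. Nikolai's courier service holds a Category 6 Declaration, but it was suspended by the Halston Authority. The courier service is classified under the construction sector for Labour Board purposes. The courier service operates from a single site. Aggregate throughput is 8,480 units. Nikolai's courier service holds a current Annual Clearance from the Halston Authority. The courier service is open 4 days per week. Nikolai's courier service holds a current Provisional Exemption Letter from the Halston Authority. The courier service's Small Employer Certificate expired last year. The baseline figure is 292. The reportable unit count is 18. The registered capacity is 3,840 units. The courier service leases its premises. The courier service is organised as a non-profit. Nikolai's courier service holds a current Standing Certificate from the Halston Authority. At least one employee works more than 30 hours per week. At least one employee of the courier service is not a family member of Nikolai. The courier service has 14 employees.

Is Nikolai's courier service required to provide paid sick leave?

Exception (a) does not apply: the Small Employer Certificate has expired.
Exception (b) fails — the baseline figure is 292, not below 268.
Exception (c) does not apply: at least one employee is not a family member.
Exception (d) is satisfied on its face — the employer operates from a single site; the business's age is 26 months, less than the 27 months limit. Under paragraphs (f)–(k): (f) is engaged (aggregate throughput is 8,480 units, meeting the 8,180 units threshold), but yields to (g): (g) operates against (f): at least one employee exceeds 30 hours/week. (h) is triggered (a current Provisional Exemption Letter is held), but is displaced by (i): (i) operates against (h): the courier service is classified under the construction sector. (j) is engaged (a current Standing Certificate is held), but is overridden by (k): (k) operates against (j): the registered capacity is 3,840 units, under the 4,170 units limit. Exception (d) stands.
All of (e)'s requirements are met (no employee is paid on commission; annual gross revenue is $182,000, under the $195,000 limit). However, paragraphs (l)–(m) must be considered: (l) operates against (e): a current Annual Clearance is held. (m), which would lift (l), is not triggered — the Category 6 Declaration is not current. So (e) is unavailable.

No — exception (d) applies; Nikolai's courier service is not required to provide paid sick leave.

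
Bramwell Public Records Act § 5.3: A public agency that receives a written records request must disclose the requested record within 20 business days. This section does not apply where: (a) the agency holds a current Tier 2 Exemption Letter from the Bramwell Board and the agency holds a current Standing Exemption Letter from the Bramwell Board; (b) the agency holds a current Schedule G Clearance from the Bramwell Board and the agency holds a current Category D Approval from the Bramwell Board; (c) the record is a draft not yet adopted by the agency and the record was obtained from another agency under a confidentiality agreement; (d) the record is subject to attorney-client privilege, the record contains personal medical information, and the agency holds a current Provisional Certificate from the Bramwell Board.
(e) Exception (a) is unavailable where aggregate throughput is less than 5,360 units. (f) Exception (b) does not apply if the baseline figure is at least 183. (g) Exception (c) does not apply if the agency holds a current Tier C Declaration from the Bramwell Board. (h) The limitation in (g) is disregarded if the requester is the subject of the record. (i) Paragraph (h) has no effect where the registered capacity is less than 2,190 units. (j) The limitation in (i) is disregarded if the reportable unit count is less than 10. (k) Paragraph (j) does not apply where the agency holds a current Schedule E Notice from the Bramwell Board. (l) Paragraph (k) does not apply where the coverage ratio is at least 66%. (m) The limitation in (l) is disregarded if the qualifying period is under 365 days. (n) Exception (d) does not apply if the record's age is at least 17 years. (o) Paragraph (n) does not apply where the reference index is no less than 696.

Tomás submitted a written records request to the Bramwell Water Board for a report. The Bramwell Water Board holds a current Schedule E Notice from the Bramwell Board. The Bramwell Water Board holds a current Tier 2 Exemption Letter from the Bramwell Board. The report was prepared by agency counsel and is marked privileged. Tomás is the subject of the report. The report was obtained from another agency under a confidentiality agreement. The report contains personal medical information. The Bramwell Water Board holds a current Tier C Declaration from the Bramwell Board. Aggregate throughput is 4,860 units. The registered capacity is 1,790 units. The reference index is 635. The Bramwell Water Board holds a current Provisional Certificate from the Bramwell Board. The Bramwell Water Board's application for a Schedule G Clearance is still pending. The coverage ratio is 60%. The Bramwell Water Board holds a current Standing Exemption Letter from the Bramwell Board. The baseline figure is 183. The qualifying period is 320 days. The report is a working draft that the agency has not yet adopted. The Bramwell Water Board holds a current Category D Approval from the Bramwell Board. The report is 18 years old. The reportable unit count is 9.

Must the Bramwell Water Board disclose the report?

Yes — the Bramwell Water Board must disclose the report.

Exception (a)'s conditions are all satisfied: a current Tier 2 Exemption Letter is held; a current Standing Exemption Letter is held. However, paragraph (e) must be considered: (e) operates against (a): aggregate throughput is 4,860 units, less than the 5,360 units limit. Exception (a) does not apply.
Exception (b) requires that the agency holds a current Schedule G Clearance from the Bramwell Board; but there is no Schedule G Clearance in force, so (b) is unavailable.
All of (c)'s requirements are met (the report is an unadopted draft; the report was obtained under a confidentiality agreement). However, paragraphs (g)–(m) must be considered: (g) is engaged — a current Tier C Declaration is held. (h) would limit (g) — Tomás is the subject of the report — but (i) sets (h) aside: (i) is engaged — the registered capacity is 1,790 units, less than the 2,190 units limit. (j) would limit (i) — the reportable unit count is 9, less than the 10 limit — but (k) sets (j) aside: (k) is engaged — a current Schedule E Notice is held. (l) is not triggered (the coverage ratio is 60%, short of 66%), so (k) stands. Exception (c) does not apply.
Exception (d): the report is privileged; the report contains personal medical information; a current Provisional Certificate is held — every condition holds. Turning to paragraphs (n)–(o): (n) operates against (d): the record's age is 18 years, meeting the 17 years threshold. (o) does not operate here (the reference index is 635, short of 696), so (n) stands. So (d) is unavailable.
No exception is made out. the Bramwell Water Board falls within the general rule.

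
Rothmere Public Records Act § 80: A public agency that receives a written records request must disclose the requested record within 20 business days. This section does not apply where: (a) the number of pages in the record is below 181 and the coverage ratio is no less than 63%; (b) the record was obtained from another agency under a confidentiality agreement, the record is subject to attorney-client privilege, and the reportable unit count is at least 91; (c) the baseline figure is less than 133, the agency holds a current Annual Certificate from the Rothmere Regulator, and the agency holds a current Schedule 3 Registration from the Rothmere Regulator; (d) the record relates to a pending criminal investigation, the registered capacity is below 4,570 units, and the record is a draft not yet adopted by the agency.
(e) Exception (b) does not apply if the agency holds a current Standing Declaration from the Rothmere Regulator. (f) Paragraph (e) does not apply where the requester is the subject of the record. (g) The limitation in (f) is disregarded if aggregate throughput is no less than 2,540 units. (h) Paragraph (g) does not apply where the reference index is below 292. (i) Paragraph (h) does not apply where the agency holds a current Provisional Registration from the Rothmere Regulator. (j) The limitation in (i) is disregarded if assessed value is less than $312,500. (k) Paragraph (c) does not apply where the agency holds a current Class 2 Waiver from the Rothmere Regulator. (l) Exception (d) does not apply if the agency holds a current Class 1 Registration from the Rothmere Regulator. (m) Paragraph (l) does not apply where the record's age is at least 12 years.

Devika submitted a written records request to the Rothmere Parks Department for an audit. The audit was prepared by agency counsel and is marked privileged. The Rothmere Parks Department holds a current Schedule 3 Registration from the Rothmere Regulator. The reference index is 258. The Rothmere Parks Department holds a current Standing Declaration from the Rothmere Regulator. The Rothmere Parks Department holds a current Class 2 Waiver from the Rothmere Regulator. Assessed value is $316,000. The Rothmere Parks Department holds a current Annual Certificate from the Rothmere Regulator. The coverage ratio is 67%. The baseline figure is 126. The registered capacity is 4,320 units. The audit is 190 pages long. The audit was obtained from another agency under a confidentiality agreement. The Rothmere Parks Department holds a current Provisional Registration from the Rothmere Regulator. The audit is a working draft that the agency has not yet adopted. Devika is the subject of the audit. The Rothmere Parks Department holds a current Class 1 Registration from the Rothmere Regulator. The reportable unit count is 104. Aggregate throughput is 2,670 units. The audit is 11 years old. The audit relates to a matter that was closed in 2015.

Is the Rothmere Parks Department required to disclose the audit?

Exception (a) does not apply: the number of pages in the record is 190, not below 181.
Exception (b)'s conditions are all satisfied: the audit was obtained under a confidentiality agreement; the audit is privileged; the reportable unit count is 104, meeting the 91 threshold. But applying paragraphs (e)–(j): (e) operates against (b): a current Standing Declaration is held. (f) would limit (e) — Devika is the subject of the audit — but (g) sets (f) aside: (g) applies — aggregate throughput is 2,670 units, meeting the 2,540 units threshold. (h) would limit (g) — the reference index is 258, below the 292 limit — but (i) sets (h) aside: (i) operates against (h): a current Provisional Registration is held. (j) is inapplicable (assessed value is $316,000, not less than $312,500), so (i) stands. (b) is therefore removed.
Exception (c) is satisfied on its face — the baseline figure is 126, less than the 133 limit; a current Annual Certificate is held; a current Schedule 3 Registration is held. But: (k) applies — a current Class 2 Waiver is held. (c) is therefore removed.
Exception (d) fails — the audit relates to a closed matter.
No exception displaces § 80.

Yes — the Rothmere Parks Department must disclose the audit.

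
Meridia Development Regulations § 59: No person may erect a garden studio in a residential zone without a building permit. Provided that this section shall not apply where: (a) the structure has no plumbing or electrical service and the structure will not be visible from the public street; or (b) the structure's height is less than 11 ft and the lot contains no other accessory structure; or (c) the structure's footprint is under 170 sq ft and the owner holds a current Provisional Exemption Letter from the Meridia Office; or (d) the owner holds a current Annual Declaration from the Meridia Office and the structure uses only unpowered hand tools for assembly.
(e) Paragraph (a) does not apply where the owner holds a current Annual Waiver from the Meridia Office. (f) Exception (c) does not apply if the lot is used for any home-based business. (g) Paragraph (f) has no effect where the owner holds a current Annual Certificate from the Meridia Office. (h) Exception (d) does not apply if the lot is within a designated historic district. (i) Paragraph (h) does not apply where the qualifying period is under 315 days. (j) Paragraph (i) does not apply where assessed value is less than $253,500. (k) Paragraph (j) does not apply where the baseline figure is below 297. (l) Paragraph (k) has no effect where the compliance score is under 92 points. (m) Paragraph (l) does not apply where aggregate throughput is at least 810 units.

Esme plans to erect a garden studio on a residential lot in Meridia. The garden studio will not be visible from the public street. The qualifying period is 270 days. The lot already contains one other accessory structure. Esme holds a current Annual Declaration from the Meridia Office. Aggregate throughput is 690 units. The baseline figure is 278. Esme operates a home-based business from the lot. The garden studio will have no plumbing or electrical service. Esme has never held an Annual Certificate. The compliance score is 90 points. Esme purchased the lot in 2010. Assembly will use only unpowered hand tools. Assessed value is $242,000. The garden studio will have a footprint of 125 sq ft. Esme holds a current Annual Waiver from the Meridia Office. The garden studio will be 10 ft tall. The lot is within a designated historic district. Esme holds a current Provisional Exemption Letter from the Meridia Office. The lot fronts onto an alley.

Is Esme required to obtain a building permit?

Yes — Esme must obtain a building permit.

All of (a)'s requirements are met (there is no plumbing or electrical service; the structure will not be visible from the street). However, paragraph (e) must be considered: (e) is engaged — a current Annual Waiver is held. (a) is therefore removed.
Exception (b) does not apply: the lot already has another accessory structure.
Exception (c) is satisfied on its face — the structure's footprint is 125 sq ft, under the 170 sq ft limit; a current Provisional Exemption Letter is held. Turning to paragraphs (f)–(g): (f) is triggered — a home-based business operates on the lot. (g) is not engaged (the Annual Certificate is not current), so (f) stands. Exception (c) does not apply.
Exception (d): a current Annual Declaration is held; assembly uses only hand tools — every condition holds. But: (h) is triggered — the lot is in a historic district. (i) would limit (h) — the qualifying period is 270 days, under the 315 days limit — but (j) sets (i) aside: (j) operates against (i): assessed value is $242,000, less than the $253,500 limit. (k) would limit (j) — the baseline figure is 278, below the 297 limit — but (l) sets (k) aside: (l) operates against (k): the compliance score is 90 points, under the 92 points limit. (m), which would lift (l), is inapplicable — aggregate throughput is 690 units, short of 810 units. (d) is therefore removed.
Every exception is unavailable, so the rule governs.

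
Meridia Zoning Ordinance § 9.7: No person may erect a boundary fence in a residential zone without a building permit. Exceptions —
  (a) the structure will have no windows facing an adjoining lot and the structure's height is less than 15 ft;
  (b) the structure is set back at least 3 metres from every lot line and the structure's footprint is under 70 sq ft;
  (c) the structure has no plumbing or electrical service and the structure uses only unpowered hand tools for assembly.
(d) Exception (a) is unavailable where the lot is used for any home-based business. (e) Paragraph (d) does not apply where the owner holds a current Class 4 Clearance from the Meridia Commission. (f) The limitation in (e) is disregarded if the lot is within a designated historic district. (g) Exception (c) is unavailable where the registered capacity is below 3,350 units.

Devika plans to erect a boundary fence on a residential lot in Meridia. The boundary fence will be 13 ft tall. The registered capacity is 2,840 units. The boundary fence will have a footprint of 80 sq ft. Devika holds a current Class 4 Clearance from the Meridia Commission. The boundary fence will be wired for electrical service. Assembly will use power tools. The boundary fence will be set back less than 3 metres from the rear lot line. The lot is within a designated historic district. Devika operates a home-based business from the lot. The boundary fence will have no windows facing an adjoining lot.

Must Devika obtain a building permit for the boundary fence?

Exception (a) is satisfied on its face — no windows face an adjoining lot; the structure's height is 13 ft, less than the 15 ft limit. But applying paragraphs (d)–(f): (d) is engaged — a home-based business operates on the lot. (e) applies (a current Class 4 Clearance is held), but is set aside by (f): (f) operates against (e): the lot is in a historic district. Exception (a) does not apply.
Exception (b) fails — the rear setback is under 3 m.
Exception (c) fails — electrical service is planned.
None of the exceptions is available; § 9.7 applies in full.

Yes — Devika must obtain a building permit.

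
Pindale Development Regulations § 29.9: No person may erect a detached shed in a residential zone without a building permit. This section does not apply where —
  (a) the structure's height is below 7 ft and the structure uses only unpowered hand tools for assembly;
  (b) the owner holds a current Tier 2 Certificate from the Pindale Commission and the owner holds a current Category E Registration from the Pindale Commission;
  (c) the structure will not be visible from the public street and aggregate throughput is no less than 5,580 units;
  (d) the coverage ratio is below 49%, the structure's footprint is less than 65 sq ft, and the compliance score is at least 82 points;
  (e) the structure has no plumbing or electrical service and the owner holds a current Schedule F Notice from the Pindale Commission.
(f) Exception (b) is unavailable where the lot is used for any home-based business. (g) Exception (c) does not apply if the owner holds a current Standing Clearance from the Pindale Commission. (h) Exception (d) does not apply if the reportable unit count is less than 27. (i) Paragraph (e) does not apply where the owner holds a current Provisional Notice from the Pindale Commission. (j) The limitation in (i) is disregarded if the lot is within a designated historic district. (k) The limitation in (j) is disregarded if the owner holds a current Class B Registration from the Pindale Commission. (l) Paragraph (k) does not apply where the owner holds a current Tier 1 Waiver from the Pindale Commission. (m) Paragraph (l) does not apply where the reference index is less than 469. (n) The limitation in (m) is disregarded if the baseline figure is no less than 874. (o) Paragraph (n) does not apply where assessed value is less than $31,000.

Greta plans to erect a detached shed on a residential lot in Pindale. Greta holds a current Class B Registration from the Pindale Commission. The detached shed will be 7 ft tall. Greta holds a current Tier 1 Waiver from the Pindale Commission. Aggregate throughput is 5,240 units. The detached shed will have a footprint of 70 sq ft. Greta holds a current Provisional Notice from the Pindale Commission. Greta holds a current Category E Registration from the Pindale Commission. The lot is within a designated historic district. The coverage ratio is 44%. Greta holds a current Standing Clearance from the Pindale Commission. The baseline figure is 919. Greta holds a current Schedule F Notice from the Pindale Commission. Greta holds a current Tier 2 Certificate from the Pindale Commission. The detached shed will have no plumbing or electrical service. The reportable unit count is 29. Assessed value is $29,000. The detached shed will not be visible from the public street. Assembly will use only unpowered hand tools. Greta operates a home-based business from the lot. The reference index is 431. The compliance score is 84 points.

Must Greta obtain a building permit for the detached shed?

Yes — Greta must obtain a building permit.

Exception (a) fails — the structure's height is 7 ft, not below 7 ft.
All of (b)'s requirements are met (a current Tier 2 Certificate is held; a current Category E Registration is held). But: (f) applies — a home-based business operates on the lot. Exception (b) does not apply.
Exception (c) does not apply: aggregate throughput is 5,240 units, short of 5,580 units.
Exception (d) requires that the structure's footprint is less than 65 sq ft; but the structure's footprint is 70 sq ft, not less than 65 sq ft, so (d) is unavailable.
All of (e)'s requirements are met (there is no plumbing or electrical service; a current Schedule F Notice is held). Turning to paragraphs (i)–(o): (i) operates — a current Provisional Notice is held. (j) would limit (i) — the lot is in a historic district — but (k) sets (j) aside: (k) is triggered — a current Class B Registration is held. (l) would limit (k) — a current Tier 1 Waiver is held — but (m) sets (l) aside: (m) operates against (l): the reference index is 431, less than the 469 limit. (n) is engaged (the baseline figure is 919, meeting the 874 threshold), but is displaced by (o): (o) operates against (n): assessed value is $29,000, less than the $31,000 limit. So (e) is unavailable.
No exception applies. The general rule governs.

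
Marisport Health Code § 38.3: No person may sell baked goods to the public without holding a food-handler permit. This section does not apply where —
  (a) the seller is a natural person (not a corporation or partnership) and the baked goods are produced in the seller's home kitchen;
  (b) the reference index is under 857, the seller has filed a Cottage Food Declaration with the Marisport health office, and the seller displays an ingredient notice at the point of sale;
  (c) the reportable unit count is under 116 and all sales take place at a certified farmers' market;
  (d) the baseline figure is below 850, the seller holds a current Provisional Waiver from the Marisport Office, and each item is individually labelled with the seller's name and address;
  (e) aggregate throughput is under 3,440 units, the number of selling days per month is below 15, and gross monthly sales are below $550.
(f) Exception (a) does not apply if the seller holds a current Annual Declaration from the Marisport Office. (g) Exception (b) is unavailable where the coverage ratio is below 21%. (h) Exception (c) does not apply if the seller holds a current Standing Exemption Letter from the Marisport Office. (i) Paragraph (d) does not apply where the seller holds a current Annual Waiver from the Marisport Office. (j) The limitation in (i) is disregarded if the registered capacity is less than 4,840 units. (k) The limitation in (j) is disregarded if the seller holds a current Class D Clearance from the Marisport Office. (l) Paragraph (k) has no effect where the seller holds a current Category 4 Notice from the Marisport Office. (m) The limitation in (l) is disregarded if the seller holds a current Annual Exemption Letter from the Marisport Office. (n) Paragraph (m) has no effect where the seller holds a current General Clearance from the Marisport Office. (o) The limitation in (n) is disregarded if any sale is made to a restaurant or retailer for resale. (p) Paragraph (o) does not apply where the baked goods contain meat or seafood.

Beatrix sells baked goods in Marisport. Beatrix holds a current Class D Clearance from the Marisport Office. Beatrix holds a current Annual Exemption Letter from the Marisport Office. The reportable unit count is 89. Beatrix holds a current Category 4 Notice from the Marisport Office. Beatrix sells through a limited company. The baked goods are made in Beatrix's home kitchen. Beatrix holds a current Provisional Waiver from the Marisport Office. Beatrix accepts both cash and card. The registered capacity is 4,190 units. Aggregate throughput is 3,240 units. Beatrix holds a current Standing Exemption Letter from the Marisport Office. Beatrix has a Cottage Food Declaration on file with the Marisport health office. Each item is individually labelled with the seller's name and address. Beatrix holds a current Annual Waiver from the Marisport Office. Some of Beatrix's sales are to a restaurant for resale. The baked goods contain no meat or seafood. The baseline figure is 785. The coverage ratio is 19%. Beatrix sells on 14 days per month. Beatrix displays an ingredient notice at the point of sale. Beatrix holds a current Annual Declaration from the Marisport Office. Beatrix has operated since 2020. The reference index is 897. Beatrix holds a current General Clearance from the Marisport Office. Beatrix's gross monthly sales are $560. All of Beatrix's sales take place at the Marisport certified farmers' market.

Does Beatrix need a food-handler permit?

Exception (a) fails — the seller operates through a limited company.
Exception (b) requires that the reference index is under 857; but the reference index is 897, not under 857, so (b) is unavailable.
Exception (c): the reportable unit count is 89, under the 116 limit; all sales are at a certified farmers' market — every condition holds. However, paragraph (h) must be considered: (h) is triggered — a current Standing Exemption Letter is held. Exception (c) does not apply.
Exception (d): the baseline figure is 785, below the 850 limit; a current Provisional Waiver is held; items are individually labelled — every condition holds. But: (i) operates against (d): a current Annual Waiver is held. (j) would limit (i) — the registered capacity is 4,190 units, less than the 4,840 units limit — but (k) sets (j) aside: (k) operates against (j): a current Class D Clearance is held. (l) would limit (k) — a current Category 4 Notice is held — but (m) sets (l) aside: (m) applies — a current Annual Exemption Letter is held. (n) would limit (m) — a current General Clearance is held — but (o) sets (n) aside: (o) is triggered — some sales are to a restaurant for resale. (p) is not engaged (the baked goods contain no meat or seafood), so (o) stands. Exception (d) does not apply.
Exception (e) does not apply: gross monthly sales are $560, not below $550.
No exception is made out. Beatrix falls within the general rule.

Yes — Beatrix must hold a food-handler permit.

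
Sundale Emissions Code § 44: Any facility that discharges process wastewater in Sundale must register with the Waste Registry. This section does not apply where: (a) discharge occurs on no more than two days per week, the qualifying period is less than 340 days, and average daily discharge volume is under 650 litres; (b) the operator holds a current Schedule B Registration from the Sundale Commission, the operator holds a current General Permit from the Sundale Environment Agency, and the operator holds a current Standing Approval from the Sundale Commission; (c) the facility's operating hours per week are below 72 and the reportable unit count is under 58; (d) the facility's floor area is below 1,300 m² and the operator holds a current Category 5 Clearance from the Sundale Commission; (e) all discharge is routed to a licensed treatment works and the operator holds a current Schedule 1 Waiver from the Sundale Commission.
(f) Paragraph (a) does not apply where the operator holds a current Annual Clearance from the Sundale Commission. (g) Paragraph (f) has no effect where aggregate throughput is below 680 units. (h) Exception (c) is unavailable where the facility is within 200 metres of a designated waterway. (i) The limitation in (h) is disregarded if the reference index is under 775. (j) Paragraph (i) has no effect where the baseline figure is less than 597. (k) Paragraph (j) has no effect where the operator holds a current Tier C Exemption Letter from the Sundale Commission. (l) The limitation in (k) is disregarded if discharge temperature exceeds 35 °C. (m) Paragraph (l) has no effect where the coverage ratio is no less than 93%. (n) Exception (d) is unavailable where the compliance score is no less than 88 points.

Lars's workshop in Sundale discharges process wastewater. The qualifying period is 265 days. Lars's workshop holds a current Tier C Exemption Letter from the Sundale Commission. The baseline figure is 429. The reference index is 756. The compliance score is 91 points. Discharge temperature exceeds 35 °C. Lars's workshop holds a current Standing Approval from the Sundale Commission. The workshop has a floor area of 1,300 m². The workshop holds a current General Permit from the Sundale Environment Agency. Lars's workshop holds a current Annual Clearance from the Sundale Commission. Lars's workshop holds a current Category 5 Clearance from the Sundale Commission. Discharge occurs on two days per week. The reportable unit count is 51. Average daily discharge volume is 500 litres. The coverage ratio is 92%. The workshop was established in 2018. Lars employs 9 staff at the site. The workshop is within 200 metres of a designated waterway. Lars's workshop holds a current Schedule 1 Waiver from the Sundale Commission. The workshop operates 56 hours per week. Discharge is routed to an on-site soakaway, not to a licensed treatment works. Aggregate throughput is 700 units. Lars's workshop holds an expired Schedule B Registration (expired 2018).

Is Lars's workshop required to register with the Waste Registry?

Yes — Lars's workshop must register with the Waste Registry.

All of (a)'s requirements are met (discharge occurs on no more than two days per week; the qualifying period is 265 days, less than the 340 days limit; average daily discharge volume is 500 litres, under the 650 litres limit). Turning to paragraphs (f)–(g): (f) operates against (a): a current Annual Clearance is held. (g) is not engaged (aggregate throughput is 700 units, not below 680 units), so (f) stands. (a) is therefore removed.
Exception (b) does not apply: no current Schedule B Registration is held.
Exception (c): the facility's operating hours per week are 56, below the 72 limit; the reportable unit count is 51, under the 58 limit — every condition holds. However, paragraphs (h)–(m) must be considered: (h) operates against (c): the workshop is within 200 m of a designated waterway. (i) would limit (h) — the reference index is 756, under the 775 limit — but (j) sets (i) aside: (j) operates against (i): the baseline figure is 429, less than the 597 limit. (k) is triggered (a current Tier C Exemption Letter is held), but is overridden by (l): (l) operates — discharge temperature exceeds 35 °C. (m) is inapplicable (the coverage ratio is 92%, short of 93%), so (l) stands. Exception (c) does not apply.
Exception (d) requires that the facility's floor area is below 1,300 m²; but the facility's floor area is 1,300 m², not below 1,300 m², so (d) is unavailable.
Exception (e) fails — discharge is not routed to a licensed treatment works.
Every exception is unavailable, so the rule governs.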